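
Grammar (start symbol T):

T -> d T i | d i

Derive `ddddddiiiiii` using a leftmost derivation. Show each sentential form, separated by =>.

T => dTi   [T -> d T i]
dTi => ddTii   [T -> d T i]
ddTii => dddTiii   [T -> d T i]
dddTiii => ddddTiiii   [T -> d T i]
ddddTiiii => dddddTiiiii   [T -> d T i]
dddddTiiiii => ddddddiiiiii   [T -> d i]

T => dTi => ddTii => dddTiii => ddddTiiii => dddddTiiiii => ddddddiiiiii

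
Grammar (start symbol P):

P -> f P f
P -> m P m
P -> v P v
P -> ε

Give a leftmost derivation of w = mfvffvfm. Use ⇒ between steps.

P⇒mPm⇒mfPfm⇒mfvPvfm⇒mfvfPfvfm⇒mfvffvfm

P ⇒ mPm   [P -> m P m]
mPm ⇒ mfPfm   [P -> f P f]
mfPfm ⇒ mfvPvfm   [P -> v P v]
mfvPvfm ⇒ mfvfPfvfm   [P -> f P f]
mfvfPfvfm ⇒ mfvffvfm   [P -> ε]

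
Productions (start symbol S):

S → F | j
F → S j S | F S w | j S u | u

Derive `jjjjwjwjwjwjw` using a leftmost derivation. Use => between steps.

S => F => FSw => FSwSw => FSwSwSw => FSwSwSwSw => FSwSwSwSwSw => SjSSwSwSwSwSw => jjSSwSwSwSwSw => jjjSwSwSwSwSw => jjjjwSwSwSwSw => jjjjwjwSwSwSw => jjjjwjwjwSwSw => jjjjwjwjwjwSw => jjjjwjwjwjwjw

S => F   [S → F]
F => FSw   [F → F S w]
FSw => FSwSw   [F → F S w]
FSwSw => FSwSwSw   [F → F S w]
FSwSwSw => FSwSwSwSw   [F → F S w]
FSwSwSwSw => FSwSwSwSwSw   [F → F S w]
FSwSwSwSwSw => SjSSwSwSwSwSw   [F → S j S]
SjSSwSwSwSwSw => jjSSwSwSwSwSw   [S → j]
jjSSwSwSwSwSw => jjjSwSwSwSwSw   [S → j]
jjjSwSwSwSwSw => jjjjwSwSwSwSw   [S → j]
jjjjwSwSwSwSw => jjjjwjwSwSwSw   [S → j]
jjjjwjwSwSwSw => jjjjwjwjwSwSw   [S → j]
jjjjwjwjwSwSw => jjjjwjwjwjwSw   [S → j]
jjjjwjwjwjwSw => jjjjwjwjwjwjw   [S → j]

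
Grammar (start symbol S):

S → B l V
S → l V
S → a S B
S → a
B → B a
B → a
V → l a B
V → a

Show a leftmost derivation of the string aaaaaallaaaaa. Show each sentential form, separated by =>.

S => aSB   [S → a S B]
aSB => aBlVB   [S → B l V]
aBlVB => aBalVB   [B → B a]
aBalVB => aBaalVB   [B → B a]
aBaalVB => aBaaalVB   [B → B a]
aBaaalVB => aBaaaalVB   [B → B a]
aBaaaalVB => aaaaaalVB   [B → a]
aaaaaalVB => aaaaaallaBB   [V → l a B]
aaaaaallaBB => aaaaaallaaB   [B → a]
aaaaaallaaB => aaaaaallaaBa   [B → B a]
aaaaaallaaBa => aaaaaallaaBaa   [B → B a]
aaaaaallaaBaa => aaaaaallaaaaa   [B → a]

S=>aSB=>aBlVB=>aBalVB=>aBaalVB=>aBaaalVB=>aBaaaalVB=>aaaaaalVB=>aaaaaallaBB=>aaaaaallaaB=>aaaaaallaaBa=>aaaaaallaaBaa=>aaaaaallaaaaa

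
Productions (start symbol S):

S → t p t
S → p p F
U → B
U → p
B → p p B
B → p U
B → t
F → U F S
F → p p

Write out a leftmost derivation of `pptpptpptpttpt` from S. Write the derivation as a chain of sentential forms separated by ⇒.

S⇒ppF⇒ppUFS⇒ppBFS⇒pptFS⇒pptUFSS⇒pptBFSS⇒pptpUFSS⇒pptpBFSS⇒pptppUFSS⇒pptppBFSS⇒pptpptFSS⇒pptpptppSS⇒pptpptpptptS⇒pptpptpptpttpt

S ⇒ ppF   [S → p p F]
ppF ⇒ ppUFS   [F → U F S]
ppUFS ⇒ ppBFS   [U → B]
ppBFS ⇒ pptFS   [B → t]
pptFS ⇒ pptUFSS   [F → U F S]
pptUFSS ⇒ pptBFSS   [U → B]
pptBFSS ⇒ pptpUFSS   [B → p U]
pptpUFSS ⇒ pptpBFSS   [U → B]
pptpBFSS ⇒ pptppUFSS   [B → p U]
pptppUFSS ⇒ pptppBFSS   [U → B]
pptppBFSS ⇒ pptpptFSS   [B → t]
pptpptFSS ⇒ pptpptppSS   [F → p p]
pptpptppSS ⇒ pptpptpptptS   [S → t p t]
pptpptpptptS ⇒ pptpptpptpttpt   [S → t p t]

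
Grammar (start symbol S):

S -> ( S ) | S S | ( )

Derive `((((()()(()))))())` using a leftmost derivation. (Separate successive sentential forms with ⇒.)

S ⇒ (S)   [S -> ( S )]
(S) ⇒ (SS)   [S -> S S]
(SS) ⇒ ((S)S)   [S -> ( S )]
((S)S) ⇒ (((S))S)   [S -> ( S )]
(((S))S) ⇒ ((((S)))S)   [S -> ( S )]
((((S)))S) ⇒ ((((SS)))S)   [S -> S S]
((((SS)))S) ⇒ ((((SSS)))S)   [S -> S S]
((((SSS)))S) ⇒ ((((()SS)))S)   [S -> ( )]
((((()SS)))S) ⇒ ((((()()S)))S)   [S -> ( )]
((((()()S)))S) ⇒ ((((()()(S))))S)   [S -> ( S )]
((((()()(S))))S) ⇒ ((((()()(()))))S)   [S -> ( )]
((((()()(()))))S) ⇒ ((((()()(()))))())   [S -> ( )]

S ⇒ (S) ⇒ (SS) ⇒ ((S)S) ⇒ (((S))S) ⇒ ((((S)))S) ⇒ ((((SS)))S) ⇒ ((((SSS)))S) ⇒ ((((()SS)))S) ⇒ ((((()()S)))S) ⇒ ((((()()(S))))S) ⇒ ((((()()(()))))S) ⇒ ((((()()(()))))())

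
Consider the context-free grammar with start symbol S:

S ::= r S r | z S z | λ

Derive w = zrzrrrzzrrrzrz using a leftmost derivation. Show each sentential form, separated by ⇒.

S⇒zSz⇒zrSrz⇒zrzSzrz⇒zrzrSrzrz⇒zrzrrSrrzrz⇒zrzrrrSrrrzrz⇒zrzrrrzSzrrrzrz⇒zrzrrrzzrrrzrz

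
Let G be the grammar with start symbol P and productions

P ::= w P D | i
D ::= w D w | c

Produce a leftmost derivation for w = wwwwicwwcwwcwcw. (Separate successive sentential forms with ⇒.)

P ⇒ wPD ⇒ wwPDD ⇒ wwwPDDD ⇒ wwwwPDDDD ⇒ wwwwiDDDD ⇒ wwwwicDDD ⇒ wwwwicwDwDD ⇒ wwwwicwwDwwDD ⇒ wwwwicwwcwwDD ⇒ wwwwicwwcwwcD ⇒ wwwwicwwcwwcwDw ⇒ wwwwicwwcwwcwcw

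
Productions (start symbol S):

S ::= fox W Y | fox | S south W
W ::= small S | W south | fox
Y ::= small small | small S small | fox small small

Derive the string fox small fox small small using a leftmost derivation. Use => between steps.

S => fox W Y => fox small S Y => fox small fox Y => fox small fox small small

S => fox W Y   [S ::= fox W Y]
fox W Y => fox small S Y   [W ::= small S]
fox small S Y => fox small fox Y   [S ::= fox]
fox small fox Y => fox small fox small small   [Y ::= small small]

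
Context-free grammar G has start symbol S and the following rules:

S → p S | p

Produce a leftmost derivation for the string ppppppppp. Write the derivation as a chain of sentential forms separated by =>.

S => pS   [S → p S]
pS => ppS   [S → p S]
ppS => pppS   [S → p S]
pppS => ppppS   [S → p S]
ppppS => pppppS   [S → p S]
pppppS => ppppppS   [S → p S]
ppppppS => pppppppS   [S → p S]
pppppppS => ppppppppS   [S → p S]
ppppppppS => ppppppppp   [S → p]

S => pS => ppS => pppS => ppppS => pppppS => ppppppS => pppppppS => ppppppppS => ppppppppp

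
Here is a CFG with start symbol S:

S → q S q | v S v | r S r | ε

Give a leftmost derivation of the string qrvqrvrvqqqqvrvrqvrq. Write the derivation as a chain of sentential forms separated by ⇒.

S ⇒ qSq   [S → q S q]
qSq ⇒ qrSrq   [S → r S r]
qrSrq ⇒ qrvSvrq   [S → v S v]
qrvSvrq ⇒ qrvqSqvrq   [S → q S q]
qrvqSqvrq ⇒ qrvqrSrqvrq   [S → r S r]
qrvqrSrqvrq ⇒ qrvqrvSvrqvrq   [S → v S v]
qrvqrvSvrqvrq ⇒ qrvqrvrSrvrqvrq   [S → r S r]
qrvqrvrSrvrqvrq ⇒ qrvqrvrvSvrvrqvrq   [S → v S v]
qrvqrvrvSvrvrqvrq ⇒ qrvqrvrvqSqvrvrqvrq   [S → q S q]
qrvqrvrvqSqvrvrqvrq ⇒ qrvqrvrvqqSqqvrvrqvrq   [S → q S q]
qrvqrvrvqqSqqvrvrqvrq ⇒ qrvqrvrvqqqqvrvrqvrq   [S → ε]

S ⇒ qSq ⇒ qrSrq ⇒ qrvSvrq ⇒ qrvqSqvrq ⇒ qrvqrSrqvrq ⇒ qrvqrvSvrqvrq ⇒ qrvqrvrSrvrqvrq ⇒ qrvqrvrvSvrvrqvrq ⇒ qrvqrvrvqSqvrvrqvrq ⇒ qrvqrvrvqqSqqvrvrqvrq ⇒ qrvqrvrvqqqqvrvrqvrq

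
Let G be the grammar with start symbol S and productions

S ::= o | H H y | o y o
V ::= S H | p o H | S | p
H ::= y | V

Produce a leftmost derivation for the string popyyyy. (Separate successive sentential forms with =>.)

S => HHy => VHy => SHy => HHyHy => VHyHy => poHHyHy => poVHyHy => popHyHy => popyyHy => popyyyy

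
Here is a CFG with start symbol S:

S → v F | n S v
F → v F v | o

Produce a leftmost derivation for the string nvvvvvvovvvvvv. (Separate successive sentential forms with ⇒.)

S ⇒ nSv   [S → n S v]
nSv ⇒ nvFv   [S → v F]
nvFv ⇒ nvvFvv   [F → v F v]
nvvFvv ⇒ nvvvFvvv   [F → v F v]
nvvvFvvv ⇒ nvvvvFvvvv   [F → v F v]
nvvvvFvvvv ⇒ nvvvvvFvvvvv   [F → v F v]
nvvvvvFvvvvv ⇒ nvvvvvvFvvvvvv   [F → v F v]
nvvvvvvFvvvvvv ⇒ nvvvvvvovvvvvv   [F → o]

S ⇒ nSv ⇒ nvFv ⇒ nvvFvv ⇒ nvvvFvvv ⇒ nvvvvFvvvv ⇒ nvvvvvFvvvvv ⇒ nvvvvvvFvvvvvv ⇒ nvvvvvvovvvvvv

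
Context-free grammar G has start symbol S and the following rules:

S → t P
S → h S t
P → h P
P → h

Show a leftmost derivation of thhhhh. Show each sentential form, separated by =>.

S => tP   [S → t P]
tP => thP   [P → h P]
thP => thhP   [P → h P]
thhP => thhhP   [P → h P]
thhhP => thhhhP   [P → h P]
thhhhP => thhhhh   [P → h]

S => tP => thP => thhP => thhhP => thhhhP => thhhhh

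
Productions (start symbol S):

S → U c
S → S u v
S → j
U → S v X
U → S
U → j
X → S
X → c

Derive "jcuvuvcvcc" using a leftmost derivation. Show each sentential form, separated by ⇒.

S⇒Uc⇒SvXc⇒UcvXc⇒ScvXc⇒SuvcvXc⇒SuvuvcvXc⇒UcuvuvcvXc⇒jcuvuvcvXc⇒jcuvuvcvcc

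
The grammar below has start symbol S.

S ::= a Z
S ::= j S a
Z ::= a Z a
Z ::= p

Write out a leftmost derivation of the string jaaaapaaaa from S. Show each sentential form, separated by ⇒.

S ⇒ jSa   [S ::= j S a]
jSa ⇒ jaZa   [S ::= a Z]
jaZa ⇒ jaaZaa   [Z ::= a Z a]
jaaZaa ⇒ jaaaZaaa   [Z ::= a Z a]
jaaaZaaa ⇒ jaaaaZaaaa   [Z ::= a Z a]
jaaaaZaaaa ⇒ jaaaapaaaa   [Z ::= p]

S ⇒ jSa ⇒ jaZa ⇒ jaaZaa ⇒ jaaaZaaa ⇒ jaaaaZaaaa ⇒ jaaaapaaaa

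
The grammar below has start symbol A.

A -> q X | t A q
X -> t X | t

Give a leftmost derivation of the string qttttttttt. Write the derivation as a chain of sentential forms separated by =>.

A => qX   [A -> q X]
qX => qtX   [X -> t X]
qtX => qttX   [X -> t X]
qttX => qtttX   [X -> t X]
qtttX => qttttX   [X -> t X]
qttttX => qtttttX   [X -> t X]
qtttttX => qttttttX   [X -> t X]
qttttttX => qtttttttX   [X -> t X]
qtttttttX => qttttttttX   [X -> t X]
qttttttttX => qttttttttt   [X -> t]

A => qX => qtX => qttX => qtttX => qttttX => qtttttX => qttttttX => qtttttttX => qttttttttX => qttttttttt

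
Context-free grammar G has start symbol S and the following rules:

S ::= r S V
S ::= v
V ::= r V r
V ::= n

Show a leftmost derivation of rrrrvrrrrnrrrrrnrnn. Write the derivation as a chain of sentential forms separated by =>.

S => rSV   [S ::= r S V]
rSV => rrSVV   [S ::= r S V]
rrSVV => rrrSVVV   [S ::= r S V]
rrrSVVV => rrrrSVVVV   [S ::= r S V]
rrrrSVVVV => rrrrvVVVV   [S ::= v]
rrrrvVVVV => rrrrvrVrVVV   [V ::= r V r]
rrrrvrVrVVV => rrrrvrrVrrVVV   [V ::= r V r]
rrrrvrrVrrVVV => rrrrvrrrVrrrVVV   [V ::= r V r]
rrrrvrrrVrrrVVV => rrrrvrrrrVrrrrVVV   [V ::= r V r]
rrrrvrrrrVrrrrVVV => rrrrvrrrrnrrrrVVV   [V ::= n]
rrrrvrrrrnrrrrVVV => rrrrvrrrrnrrrrrVrVV   [V ::= r V r]
rrrrvrrrrnrrrrrVrVV => rrrrvrrrrnrrrrrnrVV   [V ::= n]
rrrrvrrrrnrrrrrnrVV => rrrrvrrrrnrrrrrnrnV   [V ::= n]
rrrrvrrrrnrrrrrnrnV => rrrrvrrrrnrrrrrnrnn   [V ::= n]

S => rSV => rrSVV => rrrSVVV => rrrrSVVVV => rrrrvVVVV => rrrrvrVrVVV => rrrrvrrVrrVVV => rrrrvrrrVrrrVVV => rrrrvrrrrVrrrrVVV => rrrrvrrrrnrrrrVVV => rrrrvrrrrnrrrrrVrVV => rrrrvrrrrnrrrrrnrVV => rrrrvrrrrnrrrrrnrnV => rrrrvrrrrnrrrrrnrnn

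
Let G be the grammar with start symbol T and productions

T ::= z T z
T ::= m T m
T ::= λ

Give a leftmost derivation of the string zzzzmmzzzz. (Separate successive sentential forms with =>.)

T => zTz => zzTzz => zzzTzzz => zzzzTzzzz => zzzzmTmzzzz => zzzzmmzzzz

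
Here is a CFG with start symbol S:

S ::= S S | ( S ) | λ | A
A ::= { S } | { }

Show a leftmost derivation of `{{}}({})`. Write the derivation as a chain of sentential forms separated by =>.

S => SS   [S ::= S S]
SS => AS   [S ::= A]
AS => {S}S   [A ::= { S }]
{S}S => {A}S   [S ::= A]
{A}S => {{}}S   [A ::= { }]
{{}}S => {{}}(S)   [S ::= ( S )]
{{}}(S) => {{}}(A)   [S ::= A]
{{}}(A) => {{}}({})   [A ::= { }]

S => SS => AS => {S}S => {A}S => {{}}S => {{}}(S) => {{}}(A) => {{}}({})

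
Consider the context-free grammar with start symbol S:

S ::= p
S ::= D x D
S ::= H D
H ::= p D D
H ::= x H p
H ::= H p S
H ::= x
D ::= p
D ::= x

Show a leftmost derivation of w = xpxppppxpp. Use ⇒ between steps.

S ⇒ HD   [S ::= H D]
HD ⇒ HpSD   [H ::= H p S]
HpSD ⇒ xHppSD   [H ::= x H p]
xHppSD ⇒ xpDDppSD   [H ::= p D D]
xpDDppSD ⇒ xpxDppSD   [D ::= x]
xpxDppSD ⇒ xpxpppSD   [D ::= p]
xpxpppSD ⇒ xpxpppDxDD   [S ::= D x D]
xpxpppDxDD ⇒ xpxppppxDD   [D ::= p]
xpxppppxDD ⇒ xpxppppxpD   [D ::= p]
xpxppppxpD ⇒ xpxppppxpp   [D ::= p]

S ⇒ HD ⇒ HpSD ⇒ xHppSD ⇒ xpDDppSD ⇒ xpxDppSD ⇒ xpxpppSD ⇒ xpxpppDxDD ⇒ xpxppppxDD ⇒ xpxppppxpD ⇒ xpxppppxpp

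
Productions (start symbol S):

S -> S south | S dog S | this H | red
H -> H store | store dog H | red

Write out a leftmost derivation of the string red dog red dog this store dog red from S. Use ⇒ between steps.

S ⇒ S dog S   [S -> S dog S]
S dog S ⇒ S dog S dog S   [S -> S dog S]
S dog S dog S ⇒ red dog S dog S   [S -> red]
red dog S dog S ⇒ red dog red dog S   [S -> red]
red dog red dog S ⇒ red dog red dog this H   [S -> this H]
red dog red dog this H ⇒ red dog red dog this store dog H   [H -> store dog H]
red dog red dog this store dog H ⇒ red dog red dog this store dog red   [H -> red]

S ⇒ S dog S ⇒ S dog S dog S ⇒ red dog S dog S ⇒ red dog red dog S ⇒ red dog red dog this H ⇒ red dog red dog this store dog H ⇒ red dog red dog this store dog red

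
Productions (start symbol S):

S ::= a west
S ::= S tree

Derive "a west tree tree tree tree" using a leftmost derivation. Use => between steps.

S => S tree   [S ::= S tree]
S tree => S tree tree   [S ::= S tree]
S tree tree => S tree tree tree   [S ::= S tree]
S tree tree tree => S tree tree tree tree   [S ::= S tree]
S tree tree tree tree => a west tree tree tree tree   [S ::= a west]

S => S tree => S tree tree => S tree tree tree => S tree tree tree tree => a west tree tree tree tree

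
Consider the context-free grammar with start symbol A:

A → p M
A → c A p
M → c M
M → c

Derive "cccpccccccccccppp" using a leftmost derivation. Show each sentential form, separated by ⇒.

A ⇒ cAp ⇒ ccApp ⇒ cccAppp ⇒ cccpMppp ⇒ cccpcMppp ⇒ cccpccMppp ⇒ cccpcccMppp ⇒ cccpccccMppp ⇒ cccpcccccMppp ⇒ cccpccccccMppp ⇒ cccpcccccccMppp ⇒ cccpccccccccMppp ⇒ cccpcccccccccMppp ⇒ cccpccccccccccppp

A ⇒ cAp   [A → c A p]
cAp ⇒ ccApp   [A → c A p]
ccApp ⇒ cccAppp   [A → c A p]
cccAppp ⇒ cccpMppp   [A → p M]
cccpMppp ⇒ cccpcMppp   [M → c M]
cccpcMppp ⇒ cccpccMppp   [M → c M]
cccpccMppp ⇒ cccpcccMppp   [M → c M]
cccpcccMppp ⇒ cccpccccMppp   [M → c M]
cccpccccMppp ⇒ cccpcccccMppp   [M → c M]
cccpcccccMppp ⇒ cccpccccccMppp   [M → c M]
cccpccccccMppp ⇒ cccpcccccccMppp   [M → c M]
cccpcccccccMppp ⇒ cccpccccccccMppp   [M → c M]
cccpccccccccMppp ⇒ cccpcccccccccMppp   [M → c M]
cccpcccccccccMppp ⇒ cccpccccccccccppp   [M → c]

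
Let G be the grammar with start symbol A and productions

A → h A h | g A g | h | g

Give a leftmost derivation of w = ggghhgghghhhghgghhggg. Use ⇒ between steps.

A ⇒ gAg   [A → g A g]
gAg ⇒ ggAgg   [A → g A g]
ggAgg ⇒ gggAggg   [A → g A g]
gggAggg ⇒ ggghAhggg   [A → h A h]
ggghAhggg ⇒ ggghhAhhggg   [A → h A h]
ggghhAhhggg ⇒ ggghhgAghhggg   [A → g A g]
ggghhgAghhggg ⇒ ggghhggAgghhggg   [A → g A g]
ggghhggAgghhggg ⇒ ggghhgghAhgghhggg   [A → h A h]
ggghhgghAhgghhggg ⇒ ggghhgghgAghgghhggg   [A → g A g]
ggghhgghgAghgghhggg ⇒ ggghhgghghAhghgghhggg   [A → h A h]
ggghhgghghAhghgghhggg ⇒ ggghhgghghhhghgghhggg   [A → h]

A ⇒ gAg ⇒ ggAgg ⇒ gggAggg ⇒ ggghAhggg ⇒ ggghhAhhggg ⇒ ggghhgAghhggg ⇒ ggghhggAgghhggg ⇒ ggghhgghAhgghhggg ⇒ ggghhgghgAghgghhggg ⇒ ggghhgghghAhghgghhggg ⇒ ggghhgghghhhghgghhggg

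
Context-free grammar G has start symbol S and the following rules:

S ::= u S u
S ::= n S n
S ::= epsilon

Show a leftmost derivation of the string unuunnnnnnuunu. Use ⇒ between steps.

S⇒uSu⇒unSnu⇒unuSunu⇒unuuSuunu⇒unuunSnuunu⇒unuunnSnnuunu⇒unuunnnSnnnuunu⇒unuunnnnnnuunu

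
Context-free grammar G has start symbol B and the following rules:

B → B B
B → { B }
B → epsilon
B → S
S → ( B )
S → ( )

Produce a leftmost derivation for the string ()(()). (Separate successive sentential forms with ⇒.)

B ⇒ BB   [B → B B]
BB ⇒ SB   [B → S]
SB ⇒ ()B   [S → ( )]
()B ⇒ ()S   [B → S]
()S ⇒ ()(B)   [S → ( B )]
()(B) ⇒ ()(S)   [B → S]
()(S) ⇒ ()(())   [S → ( )]

B ⇒ BB ⇒ SB ⇒ ()B ⇒ ()S ⇒ ()(B) ⇒ ()(S) ⇒ ()(())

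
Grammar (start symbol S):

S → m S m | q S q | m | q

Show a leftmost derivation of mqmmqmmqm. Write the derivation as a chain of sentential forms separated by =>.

S => mSm   [S → m S m]
mSm => mqSqm   [S → q S q]
mqSqm => mqmSmqm   [S → m S m]
mqmSmqm => mqmmSmmqm   [S → m S m]
mqmmSmmqm => mqmmqmmqm   [S → q]

S => mSm => mqSqm => mqmSmqm => mqmmSmmqm => mqmmqmmqm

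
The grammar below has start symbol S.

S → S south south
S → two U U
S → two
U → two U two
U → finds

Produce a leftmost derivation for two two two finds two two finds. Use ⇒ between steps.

S ⇒ two U U   [S → two U U]
two U U ⇒ two two U two U   [U → two U two]
two two U two U ⇒ two two two U two two U   [U → two U two]
two two two U two two U ⇒ two two two finds two two U   [U → finds]
two two two finds two two U ⇒ two two two finds two two finds   [U → finds]

S ⇒ two U U ⇒ two two U two U ⇒ two two two U two two U ⇒ two two two finds two two U ⇒ two two two finds two two finds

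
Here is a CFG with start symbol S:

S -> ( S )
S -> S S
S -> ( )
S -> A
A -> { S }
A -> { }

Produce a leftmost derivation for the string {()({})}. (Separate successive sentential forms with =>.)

S=>A=>{S}=>{SS}=>{()S}=>{()(S)}=>{()(A)}=>{()({})}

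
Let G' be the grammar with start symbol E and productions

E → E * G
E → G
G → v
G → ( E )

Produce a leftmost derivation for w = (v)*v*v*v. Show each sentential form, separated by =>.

E => E*G   [E → E * G]
E*G => E*G*G   [E → E * G]
E*G*G => E*G*G*G   [E → E * G]
E*G*G*G => G*G*G*G   [E → G]
G*G*G*G => (E)*G*G*G   [G → ( E )]
(E)*G*G*G => (G)*G*G*G   [E → G]
(G)*G*G*G => (v)*G*G*G   [G → v]
(v)*G*G*G => (v)*v*G*G   [G → v]
(v)*v*G*G => (v)*v*v*G   [G → v]
(v)*v*v*G => (v)*v*v*v   [G → v]

E => E*G => E*G*G => E*G*G*G => G*G*G*G => (E)*G*G*G => (G)*G*G*G => (v)*G*G*G => (v)*v*G*G => (v)*v*v*G => (v)*v*v*v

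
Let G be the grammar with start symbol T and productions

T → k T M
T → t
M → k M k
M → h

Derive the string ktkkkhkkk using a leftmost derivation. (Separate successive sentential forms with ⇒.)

T ⇒ kTM ⇒ ktM ⇒ ktkMk ⇒ ktkkMkk ⇒ ktkkkMkkk ⇒ ktkkkhkkk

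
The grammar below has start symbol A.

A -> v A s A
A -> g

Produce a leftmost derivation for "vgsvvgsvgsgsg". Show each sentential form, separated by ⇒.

A ⇒ vAsA ⇒ vgsA ⇒ vgsvAsA ⇒ vgsvvAsAsA ⇒ vgsvvgsAsA ⇒ vgsvvgsvAsAsA ⇒ vgsvvgsvgsAsA ⇒ vgsvvgsvgsgsA ⇒ vgsvvgsvgsgsg

A ⇒ vAsA   [A -> v A s A]
vAsA ⇒ vgsA   [A -> g]
vgsA ⇒ vgsvAsA   [A -> v A s A]
vgsvAsA ⇒ vgsvvAsAsA   [A -> v A s A]
vgsvvAsAsA ⇒ vgsvvgsAsA   [A -> g]
vgsvvgsAsA ⇒ vgsvvgsvAsAsA   [A -> v A s A]
vgsvvgsvAsAsA ⇒ vgsvvgsvgsAsA   [A -> g]
vgsvvgsvgsAsA ⇒ vgsvvgsvgsgsA   [A -> g]
vgsvvgsvgsgsA ⇒ vgsvvgsvgsgsg   [A -> g]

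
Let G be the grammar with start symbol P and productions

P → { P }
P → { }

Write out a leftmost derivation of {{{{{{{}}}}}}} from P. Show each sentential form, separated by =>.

P=>{P}=>{{P}}=>{{{P}}}=>{{{{P}}}}=>{{{{{P}}}}}=>{{{{{{P}}}}}}=>{{{{{{{}}}}}}}

P => {P}   [P → { P }]
{P} => {{P}}   [P → { P }]
{{P}} => {{{P}}}   [P → { P }]
{{{P}}} => {{{{P}}}}   [P → { P }]
{{{{P}}}} => {{{{{P}}}}}   [P → { P }]
{{{{{P}}}}} => {{{{{{P}}}}}}   [P → { P }]
{{{{{{P}}}}}} => {{{{{{{}}}}}}}   [P → { }]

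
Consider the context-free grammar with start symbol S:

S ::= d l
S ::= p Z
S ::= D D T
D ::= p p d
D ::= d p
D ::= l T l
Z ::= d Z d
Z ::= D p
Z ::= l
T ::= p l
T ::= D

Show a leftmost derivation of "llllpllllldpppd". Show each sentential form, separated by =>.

S => DDT   [S ::= D D T]
DDT => lTlDT   [D ::= l T l]
lTlDT => lDlDT   [T ::= D]
lDlDT => llTllDT   [D ::= l T l]
llTllDT => llDllDT   [T ::= D]
llDllDT => lllTlllDT   [D ::= l T l]
lllTlllDT => lllDlllDT   [T ::= D]
lllDlllDT => llllTllllDT   [D ::= l T l]
llllTllllDT => llllplllllDT   [T ::= p l]
llllplllllDT => llllpllllldpT   [D ::= d p]
llllpllllldpT => llllpllllldpD   [T ::= D]
llllpllllldpD => llllpllllldpppd   [D ::= p p d]

S=>DDT=>lTlDT=>lDlDT=>llTllDT=>llDllDT=>lllTlllDT=>lllDlllDT=>llllTllllDT=>llllplllllDT=>llllpllllldpT=>llllpllllldpD=>llllpllllldpppd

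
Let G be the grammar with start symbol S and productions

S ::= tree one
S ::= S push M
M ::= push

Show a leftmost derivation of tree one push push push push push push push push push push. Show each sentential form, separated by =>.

S => S push M   [S ::= S push M]
S push M => S push M push M   [S ::= S push M]
S push M push M => S push M push M push M   [S ::= S push M]
S push M push M push M => S push M push M push M push M   [S ::= S push M]
S push M push M push M push M => S push M push M push M push M push M   [S ::= S push M]
S push M push M push M push M push M => tree one push M push M push M push M push M   [S ::= tree one]
tree one push M push M push M push M push M => tree one push push push M push M push M push M   [M ::= push]
tree one push push push M push M push M push M => tree one push push push push push M push M push M   [M ::= push]
tree one push push push push push M push M push M => tree one push push push push push push push M push M   [M ::= push]
tree one push push push push push push push M push M => tree one push push push push push push push push push M   [M ::= push]
tree one push push push push push push push push push M => tree one push push push push push push push push push push   [M ::= push]

S => S push M => S push M push M => S push M push M push M => S push M push M push M push M => S push M push M push M push M push M => tree one push M push M push M push M push M => tree one push push push M push M push M push M => tree one push push push push push M push M push M => tree one push push push push push push push M push M => tree one push push push push push push push push push M => tree one push push push push push push push push push push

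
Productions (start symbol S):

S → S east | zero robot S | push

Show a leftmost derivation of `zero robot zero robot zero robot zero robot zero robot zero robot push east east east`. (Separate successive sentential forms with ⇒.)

S ⇒ zero robot S ⇒ zero robot zero robot S ⇒ zero robot zero robot zero robot S ⇒ zero robot zero robot zero robot S east ⇒ zero robot zero robot zero robot zero robot S east ⇒ zero robot zero robot zero robot zero robot zero robot S east ⇒ zero robot zero robot zero robot zero robot zero robot zero robot S east ⇒ zero robot zero robot zero robot zero robot zero robot zero robot S east east ⇒ zero robot zero robot zero robot zero robot zero robot zero robot S east east east ⇒ zero robot zero robot zero robot zero robot zero robot zero robot push east east east

S ⇒ zero robot S   [S → zero robot S]
zero robot S ⇒ zero robot zero robot S   [S → zero robot S]
zero robot zero robot S ⇒ zero robot zero robot zero robot S   [S → zero robot S]
zero robot zero robot zero robot S ⇒ zero robot zero robot zero robot S east   [S → S east]
zero robot zero robot zero robot S east ⇒ zero robot zero robot zero robot zero robot S east   [S → zero robot S]
zero robot zero robot zero robot zero robot S east ⇒ zero robot zero robot zero robot zero robot zero robot S east   [S → zero robot S]
zero robot zero robot zero robot zero robot zero robot S east ⇒ zero robot zero robot zero robot zero robot zero robot zero robot S east   [S → zero robot S]
zero robot zero robot zero robot zero robot zero robot zero robot S east ⇒ zero robot zero robot zero robot zero robot zero robot zero robot S east east   [S → S east]
zero robot zero robot zero robot zero robot zero robot zero robot S east east ⇒ zero robot zero robot zero robot zero robot zero robot zero robot S east east east   [S → S east]
zero robot zero robot zero robot zero robot zero robot zero robot S east east east ⇒ zero robot zero robot zero robot zero robot zero robot zero robot push east east east   [S → push]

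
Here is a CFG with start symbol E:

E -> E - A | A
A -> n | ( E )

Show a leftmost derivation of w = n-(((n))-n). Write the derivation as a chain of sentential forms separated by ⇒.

E⇒E-A⇒A-A⇒n-A⇒n-(E)⇒n-(E-A)⇒n-(A-A)⇒n-((E)-A)⇒n-((A)-A)⇒n-(((E))-A)⇒n-(((A))-A)⇒n-(((n))-A)⇒n-(((n))-n)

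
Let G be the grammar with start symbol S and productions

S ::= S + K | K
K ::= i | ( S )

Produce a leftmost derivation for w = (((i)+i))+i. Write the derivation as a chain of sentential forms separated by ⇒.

S ⇒ S+K   [S ::= S + K]
S+K ⇒ K+K   [S ::= K]
K+K ⇒ (S)+K   [K ::= ( S )]
(S)+K ⇒ (K)+K   [S ::= K]
(K)+K ⇒ ((S))+K   [K ::= ( S )]
((S))+K ⇒ ((S+K))+K   [S ::= S + K]
((S+K))+K ⇒ ((K+K))+K   [S ::= K]
((K+K))+K ⇒ (((S)+K))+K   [K ::= ( S )]
(((S)+K))+K ⇒ (((K)+K))+K   [S ::= K]
(((K)+K))+K ⇒ (((i)+K))+K   [K ::= i]
(((i)+K))+K ⇒ (((i)+i))+K   [K ::= i]
(((i)+i))+K ⇒ (((i)+i))+i   [K ::= i]

S⇒S+K⇒K+K⇒(S)+K⇒(K)+K⇒((S))+K⇒((S+K))+K⇒((K+K))+K⇒(((S)+K))+K⇒(((K)+K))+K⇒(((i)+K))+K⇒(((i)+i))+K⇒(((i)+i))+i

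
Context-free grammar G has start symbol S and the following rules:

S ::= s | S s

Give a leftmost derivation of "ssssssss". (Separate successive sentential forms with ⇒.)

S⇒Ss⇒Sss⇒Ssss⇒Sssss⇒Ssssss⇒Sssssss⇒Ssssssss⇒ssssssss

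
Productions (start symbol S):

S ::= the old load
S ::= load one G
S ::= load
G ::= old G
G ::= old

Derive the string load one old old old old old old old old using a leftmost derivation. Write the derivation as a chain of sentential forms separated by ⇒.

S ⇒ load one G ⇒ load one old G ⇒ load one old old G ⇒ load one old old old G ⇒ load one old old old old G ⇒ load one old old old old old G ⇒ load one old old old old old old G ⇒ load one old old old old old old old G ⇒ load one old old old old old old old old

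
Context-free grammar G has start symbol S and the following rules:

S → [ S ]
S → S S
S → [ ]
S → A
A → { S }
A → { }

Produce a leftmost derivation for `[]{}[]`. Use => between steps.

S=>SS=>[]S=>[]SS=>[]AS=>[]{}S=>[]{}[]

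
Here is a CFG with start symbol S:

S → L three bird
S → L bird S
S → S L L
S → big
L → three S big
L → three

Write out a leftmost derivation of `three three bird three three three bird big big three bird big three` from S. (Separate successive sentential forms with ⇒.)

S ⇒ S L L ⇒ L three bird L L ⇒ three three bird L L ⇒ three three bird three S big L ⇒ three three bird three L three bird big L ⇒ three three bird three three S big three bird big L ⇒ three three bird three three L bird S big three bird big L ⇒ three three bird three three three bird S big three bird big L ⇒ three three bird three three three bird big big three bird big L ⇒ three three bird three three three bird big big three bird big three

S ⇒ S L L   [S → S L L]
S L L ⇒ L three bird L L   [S → L three bird]
L three bird L L ⇒ three three bird L L   [L → three]
three three bird L L ⇒ three three bird three S big L   [L → three S big]
three three bird three S big L ⇒ three three bird three L three bird big L   [S → L three bird]
three three bird three L three bird big L ⇒ three three bird three three S big three bird big L   [L → three S big]
three three bird three three S big three bird big L ⇒ three three bird three three L bird S big three bird big L   [S → L bird S]
three three bird three three L bird S big three bird big L ⇒ three three bird three three three bird S big three bird big L   [L → three]
three three bird three three three bird S big three bird big L ⇒ three three bird three three three bird big big three bird big L   [S → big]
three three bird three three three bird big big three bird big L ⇒ three three bird three three three bird big big three bird big three   [L → three]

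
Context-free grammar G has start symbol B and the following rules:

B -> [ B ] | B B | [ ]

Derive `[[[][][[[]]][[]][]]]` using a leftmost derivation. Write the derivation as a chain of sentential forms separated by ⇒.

B ⇒ [B] ⇒ [[B]] ⇒ [[BB]] ⇒ [[BBB]] ⇒ [[[]BB]] ⇒ [[[][]B]] ⇒ [[[][]BB]] ⇒ [[[][][B]B]] ⇒ [[[][][[B]]B]] ⇒ [[[][][[[]]]B]] ⇒ [[[][][[[]]]BB]] ⇒ [[[][][[[]]][B]B]] ⇒ [[[][][[[]]][[]]B]] ⇒ [[[][][[[]]][[]][]]]

B ⇒ [B]   [B -> [ B ]]
[B] ⇒ [[B]]   [B -> [ B ]]
[[B]] ⇒ [[BB]]   [B -> B B]
[[BB]] ⇒ [[BBB]]   [B -> B B]
[[BBB]] ⇒ [[[]BB]]   [B -> [ ]]
[[[]BB]] ⇒ [[[][]B]]   [B -> [ ]]
[[[][]B]] ⇒ [[[][]BB]]   [B -> B B]
[[[][]BB]] ⇒ [[[][][B]B]]   [B -> [ B ]]
[[[][][B]B]] ⇒ [[[][][[B]]B]]   [B -> [ B ]]
[[[][][[B]]B]] ⇒ [[[][][[[]]]B]]   [B -> [ ]]
[[[][][[[]]]B]] ⇒ [[[][][[[]]]BB]]   [B -> B B]
[[[][][[[]]]BB]] ⇒ [[[][][[[]]][B]B]]   [B -> [ B ]]
[[[][][[[]]][B]B]] ⇒ [[[][][[[]]][[]]B]]   [B -> [ ]]
[[[][][[[]]][[]]B]] ⇒ [[[][][[[]]][[]][]]]   [B -> [ ]]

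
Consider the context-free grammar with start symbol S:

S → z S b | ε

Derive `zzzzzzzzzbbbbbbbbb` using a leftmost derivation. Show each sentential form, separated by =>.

S => zSb => zzSbb => zzzSbbb => zzzzSbbbb => zzzzzSbbbbb => zzzzzzSbbbbbb => zzzzzzzSbbbbbbb => zzzzzzzzSbbbbbbbb => zzzzzzzzzSbbbbbbbbb => zzzzzzzzzbbbbbbbbb

S => zSb   [S → z S b]
zSb => zzSbb   [S → z S b]
zzSbb => zzzSbbb   [S → z S b]
zzzSbbb => zzzzSbbbb   [S → z S b]
zzzzSbbbb => zzzzzSbbbbb   [S → z S b]
zzzzzSbbbbb => zzzzzzSbbbbbb   [S → z S b]
zzzzzzSbbbbbb => zzzzzzzSbbbbbbb   [S → z S b]
zzzzzzzSbbbbbbb => zzzzzzzzSbbbbbbbb   [S → z S b]
zzzzzzzzSbbbbbbbb => zzzzzzzzzSbbbbbbbbb   [S → z S b]
zzzzzzzzzSbbbbbbbbb => zzzzzzzzzbbbbbbbbb   [S → ε]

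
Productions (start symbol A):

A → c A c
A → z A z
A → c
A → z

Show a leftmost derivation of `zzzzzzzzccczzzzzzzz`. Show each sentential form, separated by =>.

A => zAz   [A → z A z]
zAz => zzAzz   [A → z A z]
zzAzz => zzzAzzz   [A → z A z]
zzzAzzz => zzzzAzzzz   [A → z A z]
zzzzAzzzz => zzzzzAzzzzz   [A → z A z]
zzzzzAzzzzz => zzzzzzAzzzzzz   [A → z A z]
zzzzzzAzzzzzz => zzzzzzzAzzzzzzz   [A → z A z]
zzzzzzzAzzzzzzz => zzzzzzzzAzzzzzzzz   [A → z A z]
zzzzzzzzAzzzzzzzz => zzzzzzzzcAczzzzzzzz   [A → c A c]
zzzzzzzzcAczzzzzzzz => zzzzzzzzccczzzzzzzz   [A → c]

A=>zAz=>zzAzz=>zzzAzzz=>zzzzAzzzz=>zzzzzAzzzzz=>zzzzzzAzzzzzz=>zzzzzzzAzzzzzzz=>zzzzzzzzAzzzzzzzz=>zzzzzzzzcAczzzzzzzz=>zzzzzzzzccczzzzzzzz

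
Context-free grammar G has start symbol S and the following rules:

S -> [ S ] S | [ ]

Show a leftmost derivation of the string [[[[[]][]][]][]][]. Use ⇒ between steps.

S ⇒ [S]S ⇒ [[S]S]S ⇒ [[[S]S]S]S ⇒ [[[[S]S]S]S]S ⇒ [[[[[]]S]S]S]S ⇒ [[[[[]][]]S]S]S ⇒ [[[[[]][]][]]S]S ⇒ [[[[[]][]][]][]]S ⇒ [[[[[]][]][]][]][]

S ⇒ [S]S   [S -> [ S ] S]
[S]S ⇒ [[S]S]S   [S -> [ S ] S]
[[S]S]S ⇒ [[[S]S]S]S   [S -> [ S ] S]
[[[S]S]S]S ⇒ [[[[S]S]S]S]S   [S -> [ S ] S]
[[[[S]S]S]S]S ⇒ [[[[[]]S]S]S]S   [S -> [ ]]
[[[[[]]S]S]S]S ⇒ [[[[[]][]]S]S]S   [S -> [ ]]
[[[[[]][]]S]S]S ⇒ [[[[[]][]][]]S]S   [S -> [ ]]
[[[[[]][]][]]S]S ⇒ [[[[[]][]][]][]]S   [S -> [ ]]
[[[[[]][]][]][]]S ⇒ [[[[[]][]][]][]][]   [S -> [ ]]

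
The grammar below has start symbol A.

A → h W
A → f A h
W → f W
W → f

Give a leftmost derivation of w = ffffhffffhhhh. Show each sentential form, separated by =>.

A=>fAh=>ffAhh=>fffAhhh=>ffffAhhhh=>ffffhWhhhh=>ffffhfWhhhh=>ffffhffWhhhh=>ffffhfffWhhhh=>ffffhffffhhhh

A => fAh   [A → f A h]
fAh => ffAhh   [A → f A h]
ffAhh => fffAhhh   [A → f A h]
fffAhhh => ffffAhhhh   [A → f A h]
ffffAhhhh => ffffhWhhhh   [A → h W]
ffffhWhhhh => ffffhfWhhhh   [W → f W]
ffffhfWhhhh => ffffhffWhhhh   [W → f W]
ffffhffWhhhh => ffffhfffWhhhh   [W → f W]
ffffhfffWhhhh => ffffhffffhhhh   [W → f]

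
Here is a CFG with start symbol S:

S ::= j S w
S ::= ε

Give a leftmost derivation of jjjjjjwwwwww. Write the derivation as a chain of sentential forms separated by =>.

S => jSw => jjSww => jjjSwww => jjjjSwwww => jjjjjSwwwww => jjjjjjSwwwwww => jjjjjjwwwwww

S => jSw   [S ::= j S w]
jSw => jjSww   [S ::= j S w]
jjSww => jjjSwww   [S ::= j S w]
jjjSwww => jjjjSwwww   [S ::= j S w]
jjjjSwwww => jjjjjSwwwww   [S ::= j S w]
jjjjjSwwwww => jjjjjjSwwwwww   [S ::= j S w]
jjjjjjSwwwwww => jjjjjjwwwwww   [S ::= ε]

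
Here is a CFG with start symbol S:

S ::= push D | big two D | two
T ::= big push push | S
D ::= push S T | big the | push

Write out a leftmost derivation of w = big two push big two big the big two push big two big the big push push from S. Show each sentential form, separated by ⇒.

S ⇒ big two D   [S ::= big two D]
big two D ⇒ big two push S T   [D ::= push S T]
big two push S T ⇒ big two push big two D T   [S ::= big two D]
big two push big two D T ⇒ big two push big two big the T   [D ::= big the]
big two push big two big the T ⇒ big two push big two big the S   [T ::= S]
big two push big two big the S ⇒ big two push big two big the big two D   [S ::= big two D]
big two push big two big the big two D ⇒ big two push big two big the big two push S T   [D ::= push S T]
big two push big two big the big two push S T ⇒ big two push big two big the big two push big two D T   [S ::= big two D]
big two push big two big the big two push big two D T ⇒ big two push big two big the big two push big two big the T   [D ::= big the]
big two push big two big the big two push big two big the T ⇒ big two push big two big the big two push big two big the big push push   [T ::= big push push]

S ⇒ big two D ⇒ big two push S T ⇒ big two push big two D T ⇒ big two push big two big the T ⇒ big two push big two big the S ⇒ big two push big two big the big two D ⇒ big two push big two big the big two push S T ⇒ big two push big two big the big two push big two D T ⇒ big two push big two big the big two push big two big the T ⇒ big two push big two big the big two push big two big the big push push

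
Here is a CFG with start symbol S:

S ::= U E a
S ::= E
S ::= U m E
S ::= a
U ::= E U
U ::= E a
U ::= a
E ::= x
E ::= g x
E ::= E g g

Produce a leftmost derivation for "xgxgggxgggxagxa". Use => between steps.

S => UEa => EUEa => xUEa => xEUEa => xEggUEa => xgxggUEa => xgxggEUEa => xgxggEggUEa => xgxgggxggUEa => xgxgggxggEaEa => xgxgggxgggxaEa => xgxgggxgggxagxa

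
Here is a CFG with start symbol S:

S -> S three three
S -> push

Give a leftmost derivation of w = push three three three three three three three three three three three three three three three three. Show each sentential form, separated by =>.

S => S three three   [S -> S three three]
S three three => S three three three three   [S -> S three three]
S three three three three => S three three three three three three   [S -> S three three]
S three three three three three three => S three three three three three three three three   [S -> S three three]
S three three three three three three three three => S three three three three three three three three three three   [S -> S three three]
S three three three three three three three three three three => S three three three three three three three three three three three three   [S -> S three three]
S three three three three three three three three three three three three => S three three three three three three three three three three three three three three   [S -> S three three]
S three three three three three three three three three three three three three three => S three three three three three three three three three three three three three three three three   [S -> S three three]
S three three three three three three three three three three three three three three three three => push three three three three three three three three three three three three three three three three   [S -> push]

S => S three three => S three three three three => S three three three three three three => S three three three three three three three three => S three three three three three three three three three three => S three three three three three three three three three three three three => S three three three three three three three three three three three three three three => S three three three three three three three three three three three three three three three three => push three three three three three three three three three three three three three three three three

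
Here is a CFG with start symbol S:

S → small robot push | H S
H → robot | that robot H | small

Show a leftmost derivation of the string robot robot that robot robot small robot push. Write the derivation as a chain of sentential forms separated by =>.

S => H S => robot S => robot H S => robot robot S => robot robot H S => robot robot that robot H S => robot robot that robot robot S => robot robot that robot robot small robot push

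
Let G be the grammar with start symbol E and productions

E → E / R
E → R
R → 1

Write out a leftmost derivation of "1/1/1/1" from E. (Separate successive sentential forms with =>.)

E => E/R => E/R/R => E/R/R/R => R/R/R/R => 1/R/R/R => 1/1/R/R => 1/1/1/R => 1/1/1/1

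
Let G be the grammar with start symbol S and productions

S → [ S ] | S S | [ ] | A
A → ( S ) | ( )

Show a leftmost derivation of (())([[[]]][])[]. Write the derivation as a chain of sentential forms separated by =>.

S => SS => AS => (S)S => (A)S => (())S => (())SS => (())AS => (())(S)S => (())(SS)S => (())([S]S)S => (())([[S]]S)S => (())([[[]]]S)S => (())([[[]]][])S => (())([[[]]][])[]

S => SS   [S → S S]
SS => AS   [S → A]
AS => (S)S   [A → ( S )]
(S)S => (A)S   [S → A]
(A)S => (())S   [A → ( )]
(())S => (())SS   [S → S S]
(())SS => (())AS   [S → A]
(())AS => (())(S)S   [A → ( S )]
(())(S)S => (())(SS)S   [S → S S]
(())(SS)S => (())([S]S)S   [S → [ S ]]
(())([S]S)S => (())([[S]]S)S   [S → [ S ]]
(())([[S]]S)S => (())([[[]]]S)S   [S → [ ]]
(())([[[]]]S)S => (())([[[]]][])S   [S → [ ]]
(())([[[]]][])S => (())([[[]]][])[]   [S → [ ]]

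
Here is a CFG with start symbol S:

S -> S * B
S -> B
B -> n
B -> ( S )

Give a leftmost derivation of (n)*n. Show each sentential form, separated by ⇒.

S ⇒ S*B ⇒ B*B ⇒ (S)*B ⇒ (B)*B ⇒ (n)*B ⇒ (n)*n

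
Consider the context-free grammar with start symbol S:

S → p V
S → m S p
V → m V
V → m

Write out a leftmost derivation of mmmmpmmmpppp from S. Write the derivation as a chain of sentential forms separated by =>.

S=>mSp=>mmSpp=>mmmSppp=>mmmmSpppp=>mmmmpVpppp=>mmmmpmVpppp=>mmmmpmmVpppp=>mmmmpmmmpppp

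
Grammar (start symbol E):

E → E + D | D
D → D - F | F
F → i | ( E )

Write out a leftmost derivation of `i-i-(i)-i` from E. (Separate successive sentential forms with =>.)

E=>D=>D-F=>D-F-F=>D-F-F-F=>F-F-F-F=>i-F-F-F=>i-i-F-F=>i-i-(E)-F=>i-i-(D)-F=>i-i-(F)-F=>i-i-(i)-F=>i-i-(i)-i

E => D   [E → D]
D => D-F   [D → D - F]
D-F => D-F-F   [D → D - F]
D-F-F => D-F-F-F   [D → D - F]
D-F-F-F => F-F-F-F   [D → F]
F-F-F-F => i-F-F-F   [F → i]
i-F-F-F => i-i-F-F   [F → i]
i-i-F-F => i-i-(E)-F   [F → ( E )]
i-i-(E)-F => i-i-(D)-F   [E → D]
i-i-(D)-F => i-i-(F)-F   [D → F]
i-i-(F)-F => i-i-(i)-F   [F → i]
i-i-(i)-F => i-i-(i)-i   [F → i]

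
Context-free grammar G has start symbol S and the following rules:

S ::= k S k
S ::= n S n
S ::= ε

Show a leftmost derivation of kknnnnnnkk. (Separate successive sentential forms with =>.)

S => kSk => kkSkk => kknSnkk => kknnSnnkk => kknnnSnnnkk => kknnnnnnkk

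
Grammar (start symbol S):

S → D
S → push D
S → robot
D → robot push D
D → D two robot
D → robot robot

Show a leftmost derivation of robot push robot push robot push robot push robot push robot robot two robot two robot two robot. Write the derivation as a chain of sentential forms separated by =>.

S => D => robot push D => robot push D two robot => robot push robot push D two robot => robot push robot push D two robot two robot => robot push robot push robot push D two robot two robot => robot push robot push robot push robot push D two robot two robot => robot push robot push robot push robot push robot push D two robot two robot => robot push robot push robot push robot push robot push D two robot two robot two robot => robot push robot push robot push robot push robot push robot robot two robot two robot two robot

S => D   [S → D]
D => robot push D   [D → robot push D]
robot push D => robot push D two robot   [D → D two robot]
robot push D two robot => robot push robot push D two robot   [D → robot push D]
robot push robot push D two robot => robot push robot push D two robot two robot   [D → D two robot]
robot push robot push D two robot two robot => robot push robot push robot push D two robot two robot   [D → robot push D]
robot push robot push robot push D two robot two robot => robot push robot push robot push robot push D two robot two robot   [D → robot push D]
robot push robot push robot push robot push D two robot two robot => robot push robot push robot push robot push robot push D two robot two robot   [D → robot push D]
robot push robot push robot push robot push robot push D two robot two robot => robot push robot push robot push robot push robot push D two robot two robot two robot   [D → D two robot]
robot push robot push robot push robot push robot push D two robot two robot two robot => robot push robot push robot push robot push robot push robot robot two robot two robot two robot   [D → robot robot]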